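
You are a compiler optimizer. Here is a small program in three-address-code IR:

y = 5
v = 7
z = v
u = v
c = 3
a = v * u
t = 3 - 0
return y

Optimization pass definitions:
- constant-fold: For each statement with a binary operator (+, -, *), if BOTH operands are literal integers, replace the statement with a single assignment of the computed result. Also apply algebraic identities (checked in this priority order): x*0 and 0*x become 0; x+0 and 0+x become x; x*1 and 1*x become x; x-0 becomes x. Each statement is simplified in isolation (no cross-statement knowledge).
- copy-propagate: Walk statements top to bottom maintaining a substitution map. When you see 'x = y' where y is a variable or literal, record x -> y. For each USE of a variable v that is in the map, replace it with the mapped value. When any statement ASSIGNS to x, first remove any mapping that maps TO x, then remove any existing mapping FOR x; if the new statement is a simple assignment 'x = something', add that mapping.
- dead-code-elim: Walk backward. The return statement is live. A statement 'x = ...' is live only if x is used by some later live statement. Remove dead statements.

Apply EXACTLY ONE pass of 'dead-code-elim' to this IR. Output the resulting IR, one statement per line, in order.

Applying dead-code-elim statement-by-statement:
  [8] return y  -> KEEP (return); live=['y']
  [7] t = 3 - 0  -> DEAD (t not live)
  [6] a = v * u  -> DEAD (a not live)
  [5] c = 3  -> DEAD (c not live)
  [4] u = v  -> DEAD (u not live)
  [3] z = v  -> DEAD (z not live)
  [2] v = 7  -> DEAD (v not live)
  [1] y = 5  -> KEEP; live=[]
Result (2 stmts):
  y = 5
  return y

Answer: y = 5
return y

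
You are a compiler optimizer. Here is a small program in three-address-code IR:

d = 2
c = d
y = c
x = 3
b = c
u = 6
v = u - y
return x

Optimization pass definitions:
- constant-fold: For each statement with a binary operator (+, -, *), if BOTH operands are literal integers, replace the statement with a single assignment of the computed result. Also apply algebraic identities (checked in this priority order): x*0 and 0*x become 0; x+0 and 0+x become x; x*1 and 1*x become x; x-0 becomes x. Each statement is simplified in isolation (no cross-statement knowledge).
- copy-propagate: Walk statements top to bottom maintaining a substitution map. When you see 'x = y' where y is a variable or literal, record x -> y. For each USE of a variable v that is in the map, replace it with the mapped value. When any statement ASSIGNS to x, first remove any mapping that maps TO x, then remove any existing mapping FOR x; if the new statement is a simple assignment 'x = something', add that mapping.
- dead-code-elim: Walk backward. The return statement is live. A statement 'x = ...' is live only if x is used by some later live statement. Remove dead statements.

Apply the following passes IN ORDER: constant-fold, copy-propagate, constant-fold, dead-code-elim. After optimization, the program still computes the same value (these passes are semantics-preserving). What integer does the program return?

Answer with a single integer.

Initial IR:
  d = 2
  c = d
  y = c
  x = 3
  b = c
  u = 6
  v = u - y
  return x
After constant-fold (8 stmts):
  d = 2
  c = d
  y = c
  x = 3
  b = c
  u = 6
  v = u - y
  return x
After copy-propagate (8 stmts):
  d = 2
  c = 2
  y = 2
  x = 3
  b = 2
  u = 6
  v = 6 - 2
  return 3
After constant-fold (8 stmts):
  d = 2
  c = 2
  y = 2
  x = 3
  b = 2
  u = 6
  v = 4
  return 3
After dead-code-elim (1 stmts):
  return 3
Evaluate:
  d = 2  =>  d = 2
  c = d  =>  c = 2
  y = c  =>  y = 2
  x = 3  =>  x = 3
  b = c  =>  b = 2
  u = 6  =>  u = 6
  v = u - y  =>  v = 4
  return x = 3

Answer: 3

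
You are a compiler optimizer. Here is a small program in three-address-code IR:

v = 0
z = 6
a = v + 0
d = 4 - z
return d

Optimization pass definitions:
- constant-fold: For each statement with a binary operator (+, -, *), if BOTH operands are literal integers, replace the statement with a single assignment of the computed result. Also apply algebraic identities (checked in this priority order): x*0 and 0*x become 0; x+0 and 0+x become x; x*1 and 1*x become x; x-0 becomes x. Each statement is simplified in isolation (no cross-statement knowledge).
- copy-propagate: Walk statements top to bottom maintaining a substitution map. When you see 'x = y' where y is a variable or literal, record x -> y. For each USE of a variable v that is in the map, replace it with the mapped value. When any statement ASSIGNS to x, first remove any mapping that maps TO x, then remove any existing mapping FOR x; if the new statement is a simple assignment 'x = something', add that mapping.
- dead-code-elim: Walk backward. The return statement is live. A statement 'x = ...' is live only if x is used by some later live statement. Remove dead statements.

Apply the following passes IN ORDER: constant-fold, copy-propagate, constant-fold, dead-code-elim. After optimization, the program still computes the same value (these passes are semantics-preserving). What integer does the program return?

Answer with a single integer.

Initial IR:
  v = 0
  z = 6
  a = v + 0
  d = 4 - z
  return d
After constant-fold (5 stmts):
  v = 0
  z = 6
  a = v
  d = 4 - z
  return d
After copy-propagate (5 stmts):
  v = 0
  z = 6
  a = 0
  d = 4 - 6
  return d
After constant-fold (5 stmts):
  v = 0
  z = 6
  a = 0
  d = -2
  return d
After dead-code-elim (2 stmts):
  d = -2
  return d
Evaluate:
  v = 0  =>  v = 0
  z = 6  =>  z = 6
  a = v + 0  =>  a = 0
  d = 4 - z  =>  d = -2
  return d = -2

Answer: -2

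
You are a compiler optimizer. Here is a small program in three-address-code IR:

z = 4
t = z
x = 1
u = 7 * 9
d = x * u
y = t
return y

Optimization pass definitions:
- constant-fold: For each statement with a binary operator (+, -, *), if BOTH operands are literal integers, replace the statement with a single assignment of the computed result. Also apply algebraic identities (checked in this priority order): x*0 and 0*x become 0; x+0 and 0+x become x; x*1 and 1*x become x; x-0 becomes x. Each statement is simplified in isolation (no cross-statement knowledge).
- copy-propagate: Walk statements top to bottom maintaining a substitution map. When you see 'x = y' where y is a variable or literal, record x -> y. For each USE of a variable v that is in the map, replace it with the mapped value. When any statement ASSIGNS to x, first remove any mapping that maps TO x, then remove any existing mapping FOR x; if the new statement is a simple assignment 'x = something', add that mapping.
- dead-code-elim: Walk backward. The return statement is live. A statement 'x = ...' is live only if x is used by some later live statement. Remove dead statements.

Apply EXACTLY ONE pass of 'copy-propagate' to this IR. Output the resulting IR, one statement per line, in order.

Answer: z = 4
t = 4
x = 1
u = 7 * 9
d = 1 * u
y = 4
return 4

Derivation:
Applying copy-propagate statement-by-statement:
  [1] z = 4  (unchanged)
  [2] t = z  -> t = 4
  [3] x = 1  (unchanged)
  [4] u = 7 * 9  (unchanged)
  [5] d = x * u  -> d = 1 * u
  [6] y = t  -> y = 4
  [7] return y  -> return 4
Result (7 stmts):
  z = 4
  t = 4
  x = 1
  u = 7 * 9
  d = 1 * u
  y = 4
  return 4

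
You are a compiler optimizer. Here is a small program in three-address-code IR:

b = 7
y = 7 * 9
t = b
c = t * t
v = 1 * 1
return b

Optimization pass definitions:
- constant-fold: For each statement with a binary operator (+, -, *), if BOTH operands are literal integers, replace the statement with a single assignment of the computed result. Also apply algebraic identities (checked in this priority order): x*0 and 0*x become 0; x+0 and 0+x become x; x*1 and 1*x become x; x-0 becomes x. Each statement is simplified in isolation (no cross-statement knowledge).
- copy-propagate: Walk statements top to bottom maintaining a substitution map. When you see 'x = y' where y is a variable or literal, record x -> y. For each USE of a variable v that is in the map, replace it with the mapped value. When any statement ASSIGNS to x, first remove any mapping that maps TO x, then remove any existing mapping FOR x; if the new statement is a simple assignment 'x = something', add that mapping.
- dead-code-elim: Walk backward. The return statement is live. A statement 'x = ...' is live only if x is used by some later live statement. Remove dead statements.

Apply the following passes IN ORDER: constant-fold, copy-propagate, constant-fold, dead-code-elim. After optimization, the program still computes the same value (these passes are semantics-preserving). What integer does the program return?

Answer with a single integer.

Answer: 7

Derivation:
Initial IR:
  b = 7
  y = 7 * 9
  t = b
  c = t * t
  v = 1 * 1
  return b
After constant-fold (6 stmts):
  b = 7
  y = 63
  t = b
  c = t * t
  v = 1
  return b
After copy-propagate (6 stmts):
  b = 7
  y = 63
  t = 7
  c = 7 * 7
  v = 1
  return 7
After constant-fold (6 stmts):
  b = 7
  y = 63
  t = 7
  c = 49
  v = 1
  return 7
After dead-code-elim (1 stmts):
  return 7
Evaluate:
  b = 7  =>  b = 7
  y = 7 * 9  =>  y = 63
  t = b  =>  t = 7
  c = t * t  =>  c = 49
  v = 1 * 1  =>  v = 1
  return b = 7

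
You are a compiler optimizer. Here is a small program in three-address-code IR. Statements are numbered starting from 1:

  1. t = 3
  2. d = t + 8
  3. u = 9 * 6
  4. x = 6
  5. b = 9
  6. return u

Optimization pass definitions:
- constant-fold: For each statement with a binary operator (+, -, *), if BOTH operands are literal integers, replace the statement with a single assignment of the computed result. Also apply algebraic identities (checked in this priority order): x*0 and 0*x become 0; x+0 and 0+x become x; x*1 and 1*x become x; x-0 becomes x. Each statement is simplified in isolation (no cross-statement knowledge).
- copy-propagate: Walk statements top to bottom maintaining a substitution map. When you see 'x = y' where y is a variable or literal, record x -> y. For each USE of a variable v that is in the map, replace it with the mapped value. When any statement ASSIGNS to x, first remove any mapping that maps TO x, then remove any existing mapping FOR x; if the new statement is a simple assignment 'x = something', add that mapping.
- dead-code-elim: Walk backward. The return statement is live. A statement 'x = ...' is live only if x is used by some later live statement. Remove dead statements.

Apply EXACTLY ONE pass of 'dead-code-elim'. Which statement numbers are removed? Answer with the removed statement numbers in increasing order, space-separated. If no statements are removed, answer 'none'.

Answer: 1 2 4 5

Derivation:
Backward liveness scan:
Stmt 1 't = 3': DEAD (t not in live set [])
Stmt 2 'd = t + 8': DEAD (d not in live set [])
Stmt 3 'u = 9 * 6': KEEP (u is live); live-in = []
Stmt 4 'x = 6': DEAD (x not in live set ['u'])
Stmt 5 'b = 9': DEAD (b not in live set ['u'])
Stmt 6 'return u': KEEP (return); live-in = ['u']
Removed statement numbers: [1, 2, 4, 5]
Surviving IR:
  u = 9 * 6
  return u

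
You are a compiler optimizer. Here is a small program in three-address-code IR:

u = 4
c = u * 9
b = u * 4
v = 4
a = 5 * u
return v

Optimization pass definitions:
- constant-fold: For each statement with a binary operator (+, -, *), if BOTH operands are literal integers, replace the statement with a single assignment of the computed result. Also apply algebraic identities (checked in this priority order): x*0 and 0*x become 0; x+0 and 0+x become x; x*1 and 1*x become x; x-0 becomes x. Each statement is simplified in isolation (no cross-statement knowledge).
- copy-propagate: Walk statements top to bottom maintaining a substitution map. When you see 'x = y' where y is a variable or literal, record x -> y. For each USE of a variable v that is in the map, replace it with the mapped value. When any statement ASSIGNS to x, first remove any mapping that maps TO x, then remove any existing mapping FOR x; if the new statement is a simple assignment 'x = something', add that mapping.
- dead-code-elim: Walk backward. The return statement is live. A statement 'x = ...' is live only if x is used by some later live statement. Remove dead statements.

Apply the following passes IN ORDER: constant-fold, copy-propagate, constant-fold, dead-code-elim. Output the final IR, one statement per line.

Initial IR:
  u = 4
  c = u * 9
  b = u * 4
  v = 4
  a = 5 * u
  return v
After constant-fold (6 stmts):
  u = 4
  c = u * 9
  b = u * 4
  v = 4
  a = 5 * u
  return v
After copy-propagate (6 stmts):
  u = 4
  c = 4 * 9
  b = 4 * 4
  v = 4
  a = 5 * 4
  return 4
After constant-fold (6 stmts):
  u = 4
  c = 36
  b = 16
  v = 4
  a = 20
  return 4
After dead-code-elim (1 stmts):
  return 4

Answer: return 4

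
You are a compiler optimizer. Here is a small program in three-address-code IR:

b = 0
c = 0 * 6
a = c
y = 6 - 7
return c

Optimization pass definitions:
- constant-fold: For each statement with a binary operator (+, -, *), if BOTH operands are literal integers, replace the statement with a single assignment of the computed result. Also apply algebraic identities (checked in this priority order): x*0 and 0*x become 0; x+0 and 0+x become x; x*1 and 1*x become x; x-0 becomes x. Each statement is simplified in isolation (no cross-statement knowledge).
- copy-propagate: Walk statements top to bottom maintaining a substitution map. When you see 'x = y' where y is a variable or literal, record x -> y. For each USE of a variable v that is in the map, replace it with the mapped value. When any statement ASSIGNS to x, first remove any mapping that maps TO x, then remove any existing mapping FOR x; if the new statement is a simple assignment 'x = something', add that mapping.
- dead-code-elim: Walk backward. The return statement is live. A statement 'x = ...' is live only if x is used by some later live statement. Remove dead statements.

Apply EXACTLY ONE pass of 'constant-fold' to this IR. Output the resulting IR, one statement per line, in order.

Applying constant-fold statement-by-statement:
  [1] b = 0  (unchanged)
  [2] c = 0 * 6  -> c = 0
  [3] a = c  (unchanged)
  [4] y = 6 - 7  -> y = -1
  [5] return c  (unchanged)
Result (5 stmts):
  b = 0
  c = 0
  a = c
  y = -1
  return c

Answer: b = 0
c = 0
a = c
y = -1
return c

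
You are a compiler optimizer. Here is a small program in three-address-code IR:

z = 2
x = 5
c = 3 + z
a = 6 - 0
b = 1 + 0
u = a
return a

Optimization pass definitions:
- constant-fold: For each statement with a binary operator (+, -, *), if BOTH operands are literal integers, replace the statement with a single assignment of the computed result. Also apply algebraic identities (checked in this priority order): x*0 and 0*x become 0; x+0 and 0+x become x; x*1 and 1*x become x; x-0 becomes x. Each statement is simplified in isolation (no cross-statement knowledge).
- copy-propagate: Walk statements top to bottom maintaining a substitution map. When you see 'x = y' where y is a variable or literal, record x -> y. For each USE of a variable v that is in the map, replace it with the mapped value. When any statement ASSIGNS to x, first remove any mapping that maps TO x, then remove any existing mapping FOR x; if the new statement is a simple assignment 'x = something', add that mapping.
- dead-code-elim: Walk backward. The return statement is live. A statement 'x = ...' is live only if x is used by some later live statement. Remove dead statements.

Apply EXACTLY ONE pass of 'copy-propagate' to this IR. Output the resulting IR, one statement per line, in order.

Applying copy-propagate statement-by-statement:
  [1] z = 2  (unchanged)
  [2] x = 5  (unchanged)
  [3] c = 3 + z  -> c = 3 + 2
  [4] a = 6 - 0  (unchanged)
  [5] b = 1 + 0  (unchanged)
  [6] u = a  (unchanged)
  [7] return a  (unchanged)
Result (7 stmts):
  z = 2
  x = 5
  c = 3 + 2
  a = 6 - 0
  b = 1 + 0
  u = a
  return a

Answer: z = 2
x = 5
c = 3 + 2
a = 6 - 0
b = 1 + 0
u = a
return a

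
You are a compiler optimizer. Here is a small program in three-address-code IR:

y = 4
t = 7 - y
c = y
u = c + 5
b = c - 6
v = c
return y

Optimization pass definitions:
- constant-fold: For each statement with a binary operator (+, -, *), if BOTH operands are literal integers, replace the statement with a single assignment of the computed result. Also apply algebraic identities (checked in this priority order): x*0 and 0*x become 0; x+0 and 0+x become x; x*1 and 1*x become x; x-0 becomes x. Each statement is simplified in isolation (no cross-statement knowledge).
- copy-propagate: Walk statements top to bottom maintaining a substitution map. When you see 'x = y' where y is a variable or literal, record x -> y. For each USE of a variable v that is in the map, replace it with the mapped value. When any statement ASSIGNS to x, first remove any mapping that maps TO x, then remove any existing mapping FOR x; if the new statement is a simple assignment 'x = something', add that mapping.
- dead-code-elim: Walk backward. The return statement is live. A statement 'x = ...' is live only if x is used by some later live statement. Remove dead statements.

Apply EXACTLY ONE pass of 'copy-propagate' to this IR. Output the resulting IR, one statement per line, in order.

Applying copy-propagate statement-by-statement:
  [1] y = 4  (unchanged)
  [2] t = 7 - y  -> t = 7 - 4
  [3] c = y  -> c = 4
  [4] u = c + 5  -> u = 4 + 5
  [5] b = c - 6  -> b = 4 - 6
  [6] v = c  -> v = 4
  [7] return y  -> return 4
Result (7 stmts):
  y = 4
  t = 7 - 4
  c = 4
  u = 4 + 5
  b = 4 - 6
  v = 4
  return 4

Answer: y = 4
t = 7 - 4
c = 4
u = 4 + 5
b = 4 - 6
v = 4
return 4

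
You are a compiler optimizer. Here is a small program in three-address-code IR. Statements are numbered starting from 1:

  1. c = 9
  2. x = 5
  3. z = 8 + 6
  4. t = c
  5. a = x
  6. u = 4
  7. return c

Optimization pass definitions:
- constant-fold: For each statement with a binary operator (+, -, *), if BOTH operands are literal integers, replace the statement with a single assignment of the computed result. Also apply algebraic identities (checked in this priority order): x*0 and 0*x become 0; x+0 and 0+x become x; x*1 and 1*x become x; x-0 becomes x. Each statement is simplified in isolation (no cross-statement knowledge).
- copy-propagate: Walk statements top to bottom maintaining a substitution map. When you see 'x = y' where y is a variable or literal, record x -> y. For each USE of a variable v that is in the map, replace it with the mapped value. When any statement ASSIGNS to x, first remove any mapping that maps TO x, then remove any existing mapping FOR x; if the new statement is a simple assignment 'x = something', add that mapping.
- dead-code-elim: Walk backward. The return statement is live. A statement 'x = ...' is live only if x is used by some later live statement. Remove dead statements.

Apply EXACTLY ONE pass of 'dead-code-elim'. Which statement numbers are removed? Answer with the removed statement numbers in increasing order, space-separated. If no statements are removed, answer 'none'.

Backward liveness scan:
Stmt 1 'c = 9': KEEP (c is live); live-in = []
Stmt 2 'x = 5': DEAD (x not in live set ['c'])
Stmt 3 'z = 8 + 6': DEAD (z not in live set ['c'])
Stmt 4 't = c': DEAD (t not in live set ['c'])
Stmt 5 'a = x': DEAD (a not in live set ['c'])
Stmt 6 'u = 4': DEAD (u not in live set ['c'])
Stmt 7 'return c': KEEP (return); live-in = ['c']
Removed statement numbers: [2, 3, 4, 5, 6]
Surviving IR:
  c = 9
  return c

Answer: 2 3 4 5 6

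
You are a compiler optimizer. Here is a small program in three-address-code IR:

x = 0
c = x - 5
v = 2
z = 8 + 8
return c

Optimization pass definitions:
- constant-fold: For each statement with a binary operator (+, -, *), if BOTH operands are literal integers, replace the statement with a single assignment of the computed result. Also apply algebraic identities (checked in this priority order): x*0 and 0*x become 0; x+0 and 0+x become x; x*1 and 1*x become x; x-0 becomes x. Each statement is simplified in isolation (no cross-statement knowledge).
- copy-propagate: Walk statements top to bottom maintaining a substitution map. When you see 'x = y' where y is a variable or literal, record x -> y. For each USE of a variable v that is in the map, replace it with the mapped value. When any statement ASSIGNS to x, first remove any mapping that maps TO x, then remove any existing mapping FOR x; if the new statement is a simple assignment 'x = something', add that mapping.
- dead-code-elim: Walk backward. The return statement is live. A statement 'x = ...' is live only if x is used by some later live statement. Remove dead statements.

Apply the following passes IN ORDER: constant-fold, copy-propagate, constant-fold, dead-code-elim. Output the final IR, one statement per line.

Answer: c = -5
return c

Derivation:
Initial IR:
  x = 0
  c = x - 5
  v = 2
  z = 8 + 8
  return c
After constant-fold (5 stmts):
  x = 0
  c = x - 5
  v = 2
  z = 16
  return c
After copy-propagate (5 stmts):
  x = 0
  c = 0 - 5
  v = 2
  z = 16
  return c
After constant-fold (5 stmts):
  x = 0
  c = -5
  v = 2
  z = 16
  return c
After dead-code-elim (2 stmts):
  c = -5
  return c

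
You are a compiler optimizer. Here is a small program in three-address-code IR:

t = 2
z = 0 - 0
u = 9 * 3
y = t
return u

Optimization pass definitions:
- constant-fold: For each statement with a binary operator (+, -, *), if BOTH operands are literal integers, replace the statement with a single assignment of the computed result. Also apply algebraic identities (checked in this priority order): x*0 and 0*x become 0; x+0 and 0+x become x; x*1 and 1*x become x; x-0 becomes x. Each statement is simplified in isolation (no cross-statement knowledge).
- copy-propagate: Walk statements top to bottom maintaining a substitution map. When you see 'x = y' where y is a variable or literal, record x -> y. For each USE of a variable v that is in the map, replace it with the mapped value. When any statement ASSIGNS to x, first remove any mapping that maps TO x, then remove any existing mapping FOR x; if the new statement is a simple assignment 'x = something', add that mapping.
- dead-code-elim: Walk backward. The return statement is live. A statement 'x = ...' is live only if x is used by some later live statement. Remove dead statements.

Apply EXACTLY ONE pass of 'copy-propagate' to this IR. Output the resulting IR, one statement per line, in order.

Answer: t = 2
z = 0 - 0
u = 9 * 3
y = 2
return u

Derivation:
Applying copy-propagate statement-by-statement:
  [1] t = 2  (unchanged)
  [2] z = 0 - 0  (unchanged)
  [3] u = 9 * 3  (unchanged)
  [4] y = t  -> y = 2
  [5] return u  (unchanged)
Result (5 stmts):
  t = 2
  z = 0 - 0
  u = 9 * 3
  y = 2
  return u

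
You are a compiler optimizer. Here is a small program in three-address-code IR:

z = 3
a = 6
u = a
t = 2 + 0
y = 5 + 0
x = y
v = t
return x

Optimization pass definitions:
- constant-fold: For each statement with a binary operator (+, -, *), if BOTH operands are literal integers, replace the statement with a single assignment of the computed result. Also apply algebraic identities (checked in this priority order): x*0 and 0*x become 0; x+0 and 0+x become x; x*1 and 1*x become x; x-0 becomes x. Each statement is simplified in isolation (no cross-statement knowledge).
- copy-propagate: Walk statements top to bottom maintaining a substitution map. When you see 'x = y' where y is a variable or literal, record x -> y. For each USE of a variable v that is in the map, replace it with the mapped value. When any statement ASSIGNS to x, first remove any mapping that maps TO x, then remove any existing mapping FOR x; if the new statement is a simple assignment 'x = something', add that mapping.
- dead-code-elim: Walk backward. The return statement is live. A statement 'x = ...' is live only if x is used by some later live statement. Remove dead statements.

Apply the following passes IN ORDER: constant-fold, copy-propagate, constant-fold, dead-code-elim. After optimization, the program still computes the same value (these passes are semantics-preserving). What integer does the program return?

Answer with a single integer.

Answer: 5

Derivation:
Initial IR:
  z = 3
  a = 6
  u = a
  t = 2 + 0
  y = 5 + 0
  x = y
  v = t
  return x
After constant-fold (8 stmts):
  z = 3
  a = 6
  u = a
  t = 2
  y = 5
  x = y
  v = t
  return x
After copy-propagate (8 stmts):
  z = 3
  a = 6
  u = 6
  t = 2
  y = 5
  x = 5
  v = 2
  return 5
After constant-fold (8 stmts):
  z = 3
  a = 6
  u = 6
  t = 2
  y = 5
  x = 5
  v = 2
  return 5
After dead-code-elim (1 stmts):
  return 5
Evaluate:
  z = 3  =>  z = 3
  a = 6  =>  a = 6
  u = a  =>  u = 6
  t = 2 + 0  =>  t = 2
  y = 5 + 0  =>  y = 5
  x = y  =>  x = 5
  v = t  =>  v = 2
  return x = 5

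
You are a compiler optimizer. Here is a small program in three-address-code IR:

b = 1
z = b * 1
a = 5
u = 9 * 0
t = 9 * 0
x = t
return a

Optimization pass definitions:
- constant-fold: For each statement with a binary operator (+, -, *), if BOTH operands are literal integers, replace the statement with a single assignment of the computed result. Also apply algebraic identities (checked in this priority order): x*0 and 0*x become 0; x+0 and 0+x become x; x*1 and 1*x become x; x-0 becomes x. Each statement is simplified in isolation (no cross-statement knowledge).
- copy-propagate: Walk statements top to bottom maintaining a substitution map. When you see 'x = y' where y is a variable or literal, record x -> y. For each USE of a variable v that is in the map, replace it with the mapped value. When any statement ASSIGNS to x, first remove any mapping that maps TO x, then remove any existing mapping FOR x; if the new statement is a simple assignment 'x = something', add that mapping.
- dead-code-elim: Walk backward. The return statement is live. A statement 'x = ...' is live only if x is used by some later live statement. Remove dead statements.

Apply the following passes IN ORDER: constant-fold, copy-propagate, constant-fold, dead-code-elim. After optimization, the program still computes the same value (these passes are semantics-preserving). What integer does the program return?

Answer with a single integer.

Answer: 5

Derivation:
Initial IR:
  b = 1
  z = b * 1
  a = 5
  u = 9 * 0
  t = 9 * 0
  x = t
  return a
After constant-fold (7 stmts):
  b = 1
  z = b
  a = 5
  u = 0
  t = 0
  x = t
  return a
After copy-propagate (7 stmts):
  b = 1
  z = 1
  a = 5
  u = 0
  t = 0
  x = 0
  return 5
After constant-fold (7 stmts):
  b = 1
  z = 1
  a = 5
  u = 0
  t = 0
  x = 0
  return 5
After dead-code-elim (1 stmts):
  return 5
Evaluate:
  b = 1  =>  b = 1
  z = b * 1  =>  z = 1
  a = 5  =>  a = 5
  u = 9 * 0  =>  u = 0
  t = 9 * 0  =>  t = 0
  x = t  =>  x = 0
  return a = 5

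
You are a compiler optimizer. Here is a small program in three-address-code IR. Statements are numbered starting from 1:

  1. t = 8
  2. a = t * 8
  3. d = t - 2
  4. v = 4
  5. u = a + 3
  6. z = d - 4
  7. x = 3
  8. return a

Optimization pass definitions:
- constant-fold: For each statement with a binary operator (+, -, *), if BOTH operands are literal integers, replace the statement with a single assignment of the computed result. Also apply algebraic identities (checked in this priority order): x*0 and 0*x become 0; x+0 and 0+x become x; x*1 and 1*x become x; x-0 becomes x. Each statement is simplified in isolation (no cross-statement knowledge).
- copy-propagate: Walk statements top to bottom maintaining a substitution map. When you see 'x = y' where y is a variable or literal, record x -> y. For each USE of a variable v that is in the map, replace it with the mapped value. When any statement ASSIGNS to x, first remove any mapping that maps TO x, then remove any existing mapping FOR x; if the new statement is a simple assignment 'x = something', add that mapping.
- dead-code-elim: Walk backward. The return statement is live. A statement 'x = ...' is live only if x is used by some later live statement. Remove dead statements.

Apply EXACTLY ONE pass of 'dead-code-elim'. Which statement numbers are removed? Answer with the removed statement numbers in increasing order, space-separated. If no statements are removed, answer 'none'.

Backward liveness scan:
Stmt 1 't = 8': KEEP (t is live); live-in = []
Stmt 2 'a = t * 8': KEEP (a is live); live-in = ['t']
Stmt 3 'd = t - 2': DEAD (d not in live set ['a'])
Stmt 4 'v = 4': DEAD (v not in live set ['a'])
Stmt 5 'u = a + 3': DEAD (u not in live set ['a'])
Stmt 6 'z = d - 4': DEAD (z not in live set ['a'])
Stmt 7 'x = 3': DEAD (x not in live set ['a'])
Stmt 8 'return a': KEEP (return); live-in = ['a']
Removed statement numbers: [3, 4, 5, 6, 7]
Surviving IR:
  t = 8
  a = t * 8
  return a

Answer: 3 4 5 6 7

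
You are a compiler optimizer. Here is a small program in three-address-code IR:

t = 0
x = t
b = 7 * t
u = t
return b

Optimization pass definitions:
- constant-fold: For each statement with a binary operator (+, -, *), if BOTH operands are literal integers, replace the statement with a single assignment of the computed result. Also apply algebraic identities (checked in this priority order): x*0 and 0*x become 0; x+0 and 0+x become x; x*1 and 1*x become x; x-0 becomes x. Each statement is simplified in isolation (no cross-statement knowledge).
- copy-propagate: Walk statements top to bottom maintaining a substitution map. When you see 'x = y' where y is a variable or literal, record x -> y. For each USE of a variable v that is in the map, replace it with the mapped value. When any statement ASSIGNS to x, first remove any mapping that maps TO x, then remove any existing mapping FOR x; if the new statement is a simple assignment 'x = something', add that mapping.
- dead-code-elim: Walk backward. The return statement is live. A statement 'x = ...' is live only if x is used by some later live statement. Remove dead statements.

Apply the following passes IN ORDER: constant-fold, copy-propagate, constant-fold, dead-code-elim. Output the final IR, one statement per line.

Answer: b = 0
return b

Derivation:
Initial IR:
  t = 0
  x = t
  b = 7 * t
  u = t
  return b
After constant-fold (5 stmts):
  t = 0
  x = t
  b = 7 * t
  u = t
  return b
After copy-propagate (5 stmts):
  t = 0
  x = 0
  b = 7 * 0
  u = 0
  return b
After constant-fold (5 stmts):
  t = 0
  x = 0
  b = 0
  u = 0
  return b
After dead-code-elim (2 stmts):
  b = 0
  return b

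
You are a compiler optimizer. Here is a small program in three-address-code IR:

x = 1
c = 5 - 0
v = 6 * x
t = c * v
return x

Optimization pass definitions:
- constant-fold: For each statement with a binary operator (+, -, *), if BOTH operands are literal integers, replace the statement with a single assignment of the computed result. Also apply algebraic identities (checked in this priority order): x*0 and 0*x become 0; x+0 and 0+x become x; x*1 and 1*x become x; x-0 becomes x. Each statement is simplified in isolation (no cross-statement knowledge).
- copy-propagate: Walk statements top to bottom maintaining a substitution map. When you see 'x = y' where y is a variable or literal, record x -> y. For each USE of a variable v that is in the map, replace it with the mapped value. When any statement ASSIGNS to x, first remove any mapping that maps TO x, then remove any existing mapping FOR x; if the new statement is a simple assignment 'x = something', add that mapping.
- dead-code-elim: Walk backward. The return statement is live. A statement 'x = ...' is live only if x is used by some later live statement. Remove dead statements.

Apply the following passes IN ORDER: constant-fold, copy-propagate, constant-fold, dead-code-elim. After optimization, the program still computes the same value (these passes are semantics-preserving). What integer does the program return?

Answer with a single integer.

Initial IR:
  x = 1
  c = 5 - 0
  v = 6 * x
  t = c * v
  return x
After constant-fold (5 stmts):
  x = 1
  c = 5
  v = 6 * x
  t = c * v
  return x
After copy-propagate (5 stmts):
  x = 1
  c = 5
  v = 6 * 1
  t = 5 * v
  return 1
After constant-fold (5 stmts):
  x = 1
  c = 5
  v = 6
  t = 5 * v
  return 1
After dead-code-elim (1 stmts):
  return 1
Evaluate:
  x = 1  =>  x = 1
  c = 5 - 0  =>  c = 5
  v = 6 * x  =>  v = 6
  t = c * v  =>  t = 30
  return x = 1

Answer: 1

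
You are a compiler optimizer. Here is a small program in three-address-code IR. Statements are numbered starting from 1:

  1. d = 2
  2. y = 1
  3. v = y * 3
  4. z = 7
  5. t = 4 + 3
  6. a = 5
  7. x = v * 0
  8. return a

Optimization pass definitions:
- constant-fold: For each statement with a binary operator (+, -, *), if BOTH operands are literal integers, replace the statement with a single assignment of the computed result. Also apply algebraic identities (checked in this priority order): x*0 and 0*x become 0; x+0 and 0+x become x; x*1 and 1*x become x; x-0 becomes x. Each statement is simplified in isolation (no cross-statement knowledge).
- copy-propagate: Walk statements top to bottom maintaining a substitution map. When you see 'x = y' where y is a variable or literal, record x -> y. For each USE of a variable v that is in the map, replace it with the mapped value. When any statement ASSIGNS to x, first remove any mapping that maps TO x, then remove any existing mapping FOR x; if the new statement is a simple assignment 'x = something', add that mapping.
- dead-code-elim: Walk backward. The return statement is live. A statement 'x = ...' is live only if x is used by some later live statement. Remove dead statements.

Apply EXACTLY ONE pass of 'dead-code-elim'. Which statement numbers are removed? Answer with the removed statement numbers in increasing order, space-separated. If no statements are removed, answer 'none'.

Backward liveness scan:
Stmt 1 'd = 2': DEAD (d not in live set [])
Stmt 2 'y = 1': DEAD (y not in live set [])
Stmt 3 'v = y * 3': DEAD (v not in live set [])
Stmt 4 'z = 7': DEAD (z not in live set [])
Stmt 5 't = 4 + 3': DEAD (t not in live set [])
Stmt 6 'a = 5': KEEP (a is live); live-in = []
Stmt 7 'x = v * 0': DEAD (x not in live set ['a'])
Stmt 8 'return a': KEEP (return); live-in = ['a']
Removed statement numbers: [1, 2, 3, 4, 5, 7]
Surviving IR:
  a = 5
  return a

Answer: 1 2 3 4 5 7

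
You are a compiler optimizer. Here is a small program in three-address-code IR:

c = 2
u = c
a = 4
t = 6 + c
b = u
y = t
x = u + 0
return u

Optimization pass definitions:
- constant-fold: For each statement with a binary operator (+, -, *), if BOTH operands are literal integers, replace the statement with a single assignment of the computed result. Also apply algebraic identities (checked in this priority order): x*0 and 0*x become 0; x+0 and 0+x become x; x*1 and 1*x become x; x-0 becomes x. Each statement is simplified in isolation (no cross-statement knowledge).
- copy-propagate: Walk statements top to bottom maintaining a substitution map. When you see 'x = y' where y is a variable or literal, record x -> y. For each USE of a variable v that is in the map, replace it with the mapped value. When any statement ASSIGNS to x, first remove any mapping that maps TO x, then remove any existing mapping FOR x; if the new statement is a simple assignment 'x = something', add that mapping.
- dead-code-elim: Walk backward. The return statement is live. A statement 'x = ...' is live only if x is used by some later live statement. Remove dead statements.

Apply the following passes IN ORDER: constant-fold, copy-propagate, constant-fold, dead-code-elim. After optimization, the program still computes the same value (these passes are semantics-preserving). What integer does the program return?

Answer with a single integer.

Initial IR:
  c = 2
  u = c
  a = 4
  t = 6 + c
  b = u
  y = t
  x = u + 0
  return u
After constant-fold (8 stmts):
  c = 2
  u = c
  a = 4
  t = 6 + c
  b = u
  y = t
  x = u
  return u
After copy-propagate (8 stmts):
  c = 2
  u = 2
  a = 4
  t = 6 + 2
  b = 2
  y = t
  x = 2
  return 2
After constant-fold (8 stmts):
  c = 2
  u = 2
  a = 4
  t = 8
  b = 2
  y = t
  x = 2
  return 2
After dead-code-elim (1 stmts):
  return 2
Evaluate:
  c = 2  =>  c = 2
  u = c  =>  u = 2
  a = 4  =>  a = 4
  t = 6 + c  =>  t = 8
  b = u  =>  b = 2
  y = t  =>  y = 8
  x = u + 0  =>  x = 2
  return u = 2

Answer: 2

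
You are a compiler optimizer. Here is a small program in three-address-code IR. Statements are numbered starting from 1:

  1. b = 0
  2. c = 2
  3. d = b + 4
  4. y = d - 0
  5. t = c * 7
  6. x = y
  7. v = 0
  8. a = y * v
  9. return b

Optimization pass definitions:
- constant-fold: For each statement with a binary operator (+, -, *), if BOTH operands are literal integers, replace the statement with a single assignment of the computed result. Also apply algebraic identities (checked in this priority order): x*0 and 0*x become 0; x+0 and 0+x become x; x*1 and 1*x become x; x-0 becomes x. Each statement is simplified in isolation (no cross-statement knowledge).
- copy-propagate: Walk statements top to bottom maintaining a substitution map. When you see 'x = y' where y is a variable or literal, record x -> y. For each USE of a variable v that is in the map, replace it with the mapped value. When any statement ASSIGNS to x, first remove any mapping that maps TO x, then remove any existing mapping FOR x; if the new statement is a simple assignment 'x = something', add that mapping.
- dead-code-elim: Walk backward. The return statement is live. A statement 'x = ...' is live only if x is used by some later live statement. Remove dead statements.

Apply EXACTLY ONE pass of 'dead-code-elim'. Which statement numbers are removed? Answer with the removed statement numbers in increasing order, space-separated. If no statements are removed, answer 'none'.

Answer: 2 3 4 5 6 7 8

Derivation:
Backward liveness scan:
Stmt 1 'b = 0': KEEP (b is live); live-in = []
Stmt 2 'c = 2': DEAD (c not in live set ['b'])
Stmt 3 'd = b + 4': DEAD (d not in live set ['b'])
Stmt 4 'y = d - 0': DEAD (y not in live set ['b'])
Stmt 5 't = c * 7': DEAD (t not in live set ['b'])
Stmt 6 'x = y': DEAD (x not in live set ['b'])
Stmt 7 'v = 0': DEAD (v not in live set ['b'])
Stmt 8 'a = y * v': DEAD (a not in live set ['b'])
Stmt 9 'return b': KEEP (return); live-in = ['b']
Removed statement numbers: [2, 3, 4, 5, 6, 7, 8]
Surviving IR:
  b = 0
  return b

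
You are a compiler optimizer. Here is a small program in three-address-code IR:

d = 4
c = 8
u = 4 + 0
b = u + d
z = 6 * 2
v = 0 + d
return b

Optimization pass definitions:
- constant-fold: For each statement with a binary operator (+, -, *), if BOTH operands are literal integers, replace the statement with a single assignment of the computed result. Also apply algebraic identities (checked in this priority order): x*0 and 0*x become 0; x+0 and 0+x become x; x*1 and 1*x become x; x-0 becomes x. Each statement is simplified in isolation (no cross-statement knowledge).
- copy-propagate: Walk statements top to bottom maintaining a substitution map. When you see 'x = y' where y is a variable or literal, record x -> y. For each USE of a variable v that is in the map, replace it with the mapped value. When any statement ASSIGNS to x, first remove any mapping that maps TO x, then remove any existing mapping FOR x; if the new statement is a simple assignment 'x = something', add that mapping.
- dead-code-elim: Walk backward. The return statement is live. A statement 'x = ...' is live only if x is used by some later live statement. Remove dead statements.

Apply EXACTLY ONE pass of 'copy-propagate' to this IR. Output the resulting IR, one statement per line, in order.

Answer: d = 4
c = 8
u = 4 + 0
b = u + 4
z = 6 * 2
v = 0 + 4
return b

Derivation:
Applying copy-propagate statement-by-statement:
  [1] d = 4  (unchanged)
  [2] c = 8  (unchanged)
  [3] u = 4 + 0  (unchanged)
  [4] b = u + d  -> b = u + 4
  [5] z = 6 * 2  (unchanged)
  [6] v = 0 + d  -> v = 0 + 4
  [7] return b  (unchanged)
Result (7 stmts):
  d = 4
  c = 8
  u = 4 + 0
  b = u + 4
  z = 6 * 2
  v = 0 + 4
  return b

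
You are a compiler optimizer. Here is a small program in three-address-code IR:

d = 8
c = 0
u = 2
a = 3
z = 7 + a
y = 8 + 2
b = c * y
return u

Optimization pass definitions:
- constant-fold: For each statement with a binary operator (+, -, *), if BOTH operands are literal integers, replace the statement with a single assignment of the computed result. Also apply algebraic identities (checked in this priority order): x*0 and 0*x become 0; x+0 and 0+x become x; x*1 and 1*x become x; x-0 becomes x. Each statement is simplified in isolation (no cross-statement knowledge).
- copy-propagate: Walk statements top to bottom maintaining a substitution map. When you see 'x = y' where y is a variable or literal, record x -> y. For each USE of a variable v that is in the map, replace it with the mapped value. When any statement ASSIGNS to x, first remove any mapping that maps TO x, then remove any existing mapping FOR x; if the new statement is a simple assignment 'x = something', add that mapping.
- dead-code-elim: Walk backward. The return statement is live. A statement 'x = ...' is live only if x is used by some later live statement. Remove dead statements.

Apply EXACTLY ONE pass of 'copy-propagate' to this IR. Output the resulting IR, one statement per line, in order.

Answer: d = 8
c = 0
u = 2
a = 3
z = 7 + 3
y = 8 + 2
b = 0 * y
return 2

Derivation:
Applying copy-propagate statement-by-statement:
  [1] d = 8  (unchanged)
  [2] c = 0  (unchanged)
  [3] u = 2  (unchanged)
  [4] a = 3  (unchanged)
  [5] z = 7 + a  -> z = 7 + 3
  [6] y = 8 + 2  (unchanged)
  [7] b = c * y  -> b = 0 * y
  [8] return u  -> return 2
Result (8 stmts):
  d = 8
  c = 0
  u = 2
  a = 3
  z = 7 + 3
  y = 8 + 2
  b = 0 * y
  return 2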